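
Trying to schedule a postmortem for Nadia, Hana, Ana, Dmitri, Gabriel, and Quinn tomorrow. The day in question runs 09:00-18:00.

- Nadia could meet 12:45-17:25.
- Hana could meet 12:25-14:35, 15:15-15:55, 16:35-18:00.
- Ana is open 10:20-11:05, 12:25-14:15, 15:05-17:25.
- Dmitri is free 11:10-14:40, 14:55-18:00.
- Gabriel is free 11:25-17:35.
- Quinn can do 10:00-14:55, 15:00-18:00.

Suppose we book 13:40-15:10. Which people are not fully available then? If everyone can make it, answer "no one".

Nadia: free for 13:40-15:10. Hana: not fully free for 13:40-15:10. Ana: not fully free for 13:40-15:10. Dmitri: not fully free for 13:40-15:10. Gabriel: free for 13:40-15:10. Quinn: not fully free for 13:40-15:10.

Ana, Dmitri, Hana, Quinn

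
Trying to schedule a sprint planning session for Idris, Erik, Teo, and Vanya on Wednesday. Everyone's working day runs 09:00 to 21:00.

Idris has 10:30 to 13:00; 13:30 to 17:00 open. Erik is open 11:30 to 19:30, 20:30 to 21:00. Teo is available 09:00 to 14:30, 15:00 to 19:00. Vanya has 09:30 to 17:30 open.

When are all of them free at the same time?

11:30-13:00, 13:30-14:30, 15:00-17:00

Idris ∩ Erik: 11:30-13:00, 13:30-17:00.
Idris ∩ Erik ∩ Teo: 11:30-13:00, 13:30-14:30, 15:00-17:00.
Idris ∩ Erik ∩ Teo ∩ Vanya: 11:30-13:00, 13:30-14:30, 15:00-17:00.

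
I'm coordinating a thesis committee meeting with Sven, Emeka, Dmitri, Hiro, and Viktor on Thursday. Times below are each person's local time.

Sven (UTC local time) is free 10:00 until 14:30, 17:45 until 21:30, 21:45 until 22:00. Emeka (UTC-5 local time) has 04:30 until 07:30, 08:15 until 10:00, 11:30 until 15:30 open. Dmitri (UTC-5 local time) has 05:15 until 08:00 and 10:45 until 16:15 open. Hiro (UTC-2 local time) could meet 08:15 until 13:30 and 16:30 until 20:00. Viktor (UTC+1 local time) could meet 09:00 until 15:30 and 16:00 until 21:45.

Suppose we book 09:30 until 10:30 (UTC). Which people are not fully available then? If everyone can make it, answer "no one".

Sven in UTC: 10:00-14:30, 17:45-21:30, 21:45-22:00.
Emeka in UTC: 09:30-12:30, 13:15-15:00, 16:30-20:30 (add 5h to convert from UTC-5).
Dmitri in UTC: 10:15-13:00, 15:45-21:15 (add 5h to convert from UTC-5).
Hiro in UTC: 10:15-15:30, 18:30-22:00 (add 2h to convert from UTC-2).
Viktor in UTC: 08:00-14:30, 15:00-20:45 (subtract 1h to convert from UTC+1).
Sven: not fully free for 09:30-10:30. Emeka: free for 09:30-10:30. Dmitri: not fully free for 09:30-10:30. Hiro: not fully free for 09:30-10:30. Viktor: free for 09:30-10:30.

Dmitri, Hiro, Sven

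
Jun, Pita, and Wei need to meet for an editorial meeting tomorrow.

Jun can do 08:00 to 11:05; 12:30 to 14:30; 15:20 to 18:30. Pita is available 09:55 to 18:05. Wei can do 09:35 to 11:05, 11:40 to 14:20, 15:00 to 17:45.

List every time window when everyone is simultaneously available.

Jun ∩ Pita: 09:55-11:05, 12:30-14:30, 15:20-18:05.
Jun ∩ Pita ∩ Wei: 09:55-11:05, 12:30-14:20, 15:20-17:45.
Those are the intersection windows.

09:55-11:05, 12:30-14:20, 15:20-17:45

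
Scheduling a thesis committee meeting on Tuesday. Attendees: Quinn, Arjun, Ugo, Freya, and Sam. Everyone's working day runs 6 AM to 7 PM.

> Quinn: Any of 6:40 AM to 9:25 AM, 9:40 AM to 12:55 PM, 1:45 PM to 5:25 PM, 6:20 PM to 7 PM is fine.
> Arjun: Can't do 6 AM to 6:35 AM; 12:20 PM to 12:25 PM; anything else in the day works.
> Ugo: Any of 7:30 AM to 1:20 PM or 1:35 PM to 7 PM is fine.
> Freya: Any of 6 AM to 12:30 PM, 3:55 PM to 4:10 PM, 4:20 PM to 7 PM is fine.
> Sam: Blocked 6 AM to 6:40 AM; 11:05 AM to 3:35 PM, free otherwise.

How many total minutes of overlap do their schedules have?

Quinn free: 06:40-09:25, 09:40-12:55, 13:45-17:25, 18:20-19:00.
Arjun free: 06:35-12:20, 12:25-19:00 (invert busy blocks within the working day).
Ugo free: 07:30-13:20, 13:35-19:00.
Freya free: 06:00-12:30, 15:55-16:10, 16:20-19:00.
Sam free: 06:40-11:05, 15:35-19:00 (invert busy blocks within the working day).
Quinn ∩ Arjun: 06:40-09:25, 09:40-12:20, 12:25-12:55, 13:45-17:25, 18:20-19:00.
Quinn ∩ Arjun ∩ Ugo: 07:30-09:25, 09:40-12:20, 12:25-12:55, 13:45-17:25, 18:20-19:00.
Quinn ∩ Arjun ∩ Ugo ∩ Freya: 07:30-09:25, 09:40-12:20, 12:25-12:30, 15:55-16:10, 16:20-17:25, 18:20-19:00.
Quinn ∩ Arjun ∩ Ugo ∩ Freya ∩ Sam: 07:30-09:25, 09:40-11:05, 15:55-16:10, 16:20-17:25, 18:20-19:00.
Those are the intersection windows.
Summing the common windows: 115 + 85 + 15 + 65 + 40 = 320 minutes.

320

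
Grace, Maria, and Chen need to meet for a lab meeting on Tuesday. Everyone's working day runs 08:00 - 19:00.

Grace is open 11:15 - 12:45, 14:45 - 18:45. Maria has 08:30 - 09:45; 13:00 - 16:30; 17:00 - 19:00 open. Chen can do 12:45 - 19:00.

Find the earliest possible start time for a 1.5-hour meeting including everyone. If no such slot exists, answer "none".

Grace ∩ Maria: 14:45-16:30, 17:00-18:45.
Grace ∩ Maria ∩ Chen: 14:45-16:30, 17:00-18:45.
The first common window of at least 90 minutes is 14:45-16:30, so the earliest start is 14:45.

14:45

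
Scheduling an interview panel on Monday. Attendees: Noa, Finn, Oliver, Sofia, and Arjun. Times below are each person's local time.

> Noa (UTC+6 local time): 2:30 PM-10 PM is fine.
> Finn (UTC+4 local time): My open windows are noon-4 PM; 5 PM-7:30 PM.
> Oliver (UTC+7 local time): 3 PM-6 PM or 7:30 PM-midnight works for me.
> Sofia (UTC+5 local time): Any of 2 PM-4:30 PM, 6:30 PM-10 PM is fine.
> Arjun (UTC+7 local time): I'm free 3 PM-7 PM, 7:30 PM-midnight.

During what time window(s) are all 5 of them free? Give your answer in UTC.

Noa in UTC: 08:30-16:00 (subtract 6h to convert from UTC+6).
Finn in UTC: 08:00-12:00, 13:00-15:30 (subtract 4h to convert from UTC+4).
Oliver in UTC: 08:00-11:00, 12:30-17:00 (subtract 7h to convert from UTC+7).
Sofia in UTC: 09:00-11:30, 13:30-17:00 (subtract 5h to convert from UTC+5).
Arjun in UTC: 08:00-12:00, 12:30-17:00 (subtract 7h to convert from UTC+7).
Noa ∩ Finn: 08:30-12:00, 13:00-15:30.
Noa ∩ Finn ∩ Oliver: 08:30-11:00, 13:00-15:30.
Noa ∩ Finn ∩ Oliver ∩ Sofia: 09:00-11:00, 13:30-15:30.
Noa ∩ Finn ∩ Oliver ∩ Sofia ∩ Arjun: 09:00-11:00, 13:30-15:30.

09:00-11:00, 13:30-15:30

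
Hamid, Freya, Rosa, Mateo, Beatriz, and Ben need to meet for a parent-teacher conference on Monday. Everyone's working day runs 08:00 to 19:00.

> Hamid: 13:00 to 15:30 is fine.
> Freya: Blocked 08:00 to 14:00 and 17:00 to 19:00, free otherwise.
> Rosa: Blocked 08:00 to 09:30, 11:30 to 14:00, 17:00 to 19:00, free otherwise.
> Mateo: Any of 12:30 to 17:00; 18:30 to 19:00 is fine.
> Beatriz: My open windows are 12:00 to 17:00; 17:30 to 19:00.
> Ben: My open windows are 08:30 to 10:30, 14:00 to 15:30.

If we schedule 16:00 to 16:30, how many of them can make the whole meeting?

4

Hamid free: 13:00-15:30.
Freya free: 14:00-17:00 (invert busy blocks within the working day).
Rosa free: 09:30-11:30, 14:00-17:00 (invert busy blocks within the working day).
Mateo free: 12:30-17:00, 18:30-19:00.
Beatriz free: 12:00-17:00, 17:30-19:00.
Ben free: 08:30-10:30, 14:00-15:30.
Freya, Rosa, Mateo, and Beatriz can make the full 16:00-16:30 slot — that's 4.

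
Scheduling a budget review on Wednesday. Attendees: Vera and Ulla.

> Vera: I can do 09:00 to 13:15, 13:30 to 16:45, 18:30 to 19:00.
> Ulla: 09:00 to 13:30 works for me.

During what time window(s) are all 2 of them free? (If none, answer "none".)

Vera ∩ Ulla: 09:00-13:15.

09:00-13:15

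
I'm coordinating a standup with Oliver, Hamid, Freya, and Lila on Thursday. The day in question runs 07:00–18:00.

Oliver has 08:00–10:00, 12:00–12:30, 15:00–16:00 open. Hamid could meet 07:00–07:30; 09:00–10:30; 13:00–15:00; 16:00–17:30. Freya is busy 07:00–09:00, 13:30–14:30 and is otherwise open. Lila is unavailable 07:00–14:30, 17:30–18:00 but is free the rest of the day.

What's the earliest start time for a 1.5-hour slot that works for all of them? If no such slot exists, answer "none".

none

Oliver free: 08:00-10:00, 12:00-12:30, 15:00-16:00.
Hamid free: 07:00-07:30, 09:00-10:30, 13:00-15:00, 16:00-17:30.
Freya free: 09:00-13:30, 14:30-18:00 (invert busy blocks within the working day).
Lila free: 14:30-17:30 (invert busy blocks within the working day).
Oliver ∩ Hamid: 09:00-10:00.
Oliver ∩ Hamid ∩ Freya: 09:00-10:00.
Oliver ∩ Hamid ∩ Freya ∩ Lila: ∅.
There is no time when everyone is free.
No common window is at least 90 minutes long.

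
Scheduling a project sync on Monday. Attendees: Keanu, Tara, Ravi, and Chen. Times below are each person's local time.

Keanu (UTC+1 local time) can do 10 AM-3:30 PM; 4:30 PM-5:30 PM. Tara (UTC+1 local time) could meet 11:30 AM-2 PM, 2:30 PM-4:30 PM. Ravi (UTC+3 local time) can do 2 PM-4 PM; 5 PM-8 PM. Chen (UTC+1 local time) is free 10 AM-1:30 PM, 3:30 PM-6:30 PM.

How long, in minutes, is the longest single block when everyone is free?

Keanu in UTC: 09:00-14:30, 15:30-16:30 (subtract 1h to convert from UTC+1).
Tara in UTC: 10:30-13:00, 13:30-15:30 (subtract 1h to convert from UTC+1).
Ravi in UTC: 11:00-13:00, 14:00-17:00 (subtract 3h to convert from UTC+3).
Chen in UTC: 09:00-12:30, 14:30-17:30 (subtract 1h to convert from UTC+1).
Keanu ∩ Tara: 10:30-13:00, 13:30-14:30.
Keanu ∩ Tara ∩ Ravi: 11:00-13:00, 14:00-14:30.
Keanu ∩ Tara ∩ Ravi ∩ Chen: 11:00-12:30.
So the common availability across everyone is 11:00-12:30.
The longest is 11:00-12:30 at 90 minutes.

90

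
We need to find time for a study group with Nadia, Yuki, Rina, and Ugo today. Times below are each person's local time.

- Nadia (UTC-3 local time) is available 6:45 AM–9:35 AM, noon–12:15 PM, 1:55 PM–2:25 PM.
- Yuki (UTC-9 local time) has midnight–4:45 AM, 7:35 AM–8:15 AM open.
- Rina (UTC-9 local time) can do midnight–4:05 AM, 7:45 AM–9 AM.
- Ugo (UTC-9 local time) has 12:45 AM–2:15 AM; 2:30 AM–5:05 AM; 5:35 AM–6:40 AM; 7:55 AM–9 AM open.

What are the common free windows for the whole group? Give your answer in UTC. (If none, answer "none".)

09:45-11:15, 11:30-12:35, 16:55-17:15

Nadia in UTC: 09:45-12:35, 15:00-15:15, 16:55-17:25 (add 3h to convert from UTC-3).
Yuki in UTC: 09:00-13:45, 16:35-17:15 (add 9h to convert from UTC-9).
Rina in UTC: 09:00-13:05, 16:45-18:00 (add 9h to convert from UTC-9).
Ugo in UTC: 09:45-11:15, 11:30-14:05, 14:35-15:40, 16:55-18:00 (add 9h to convert from UTC-9).
Nadia ∩ Yuki: 09:45-12:35, 16:55-17:15.
Nadia ∩ Yuki ∩ Rina: 09:45-12:35, 16:55-17:15.
Nadia ∩ Yuki ∩ Rina ∩ Ugo: 09:45-11:15, 11:30-12:35, 16:55-17:15.
Those are the intersection windows.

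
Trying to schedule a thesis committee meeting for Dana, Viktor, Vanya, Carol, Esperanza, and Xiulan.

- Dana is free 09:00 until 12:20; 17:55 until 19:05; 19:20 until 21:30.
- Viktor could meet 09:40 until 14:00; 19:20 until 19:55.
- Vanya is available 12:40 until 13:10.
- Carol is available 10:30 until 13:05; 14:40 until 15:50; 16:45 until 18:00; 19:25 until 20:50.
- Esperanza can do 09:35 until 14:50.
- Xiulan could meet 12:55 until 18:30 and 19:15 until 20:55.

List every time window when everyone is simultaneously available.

Dana ∩ Viktor: 09:40-12:20, 19:20-19:55.
Dana ∩ Viktor ∩ Vanya: ∅.
Dana ∩ Viktor ∩ Vanya ∩ Carol: ∅.
Dana ∩ Viktor ∩ Vanya ∩ Carol ∩ Esperanza: ∅.
Dana ∩ Viktor ∩ Vanya ∩ Carol ∩ Esperanza ∩ Xiulan: ∅.
There is no time when everyone is free.

none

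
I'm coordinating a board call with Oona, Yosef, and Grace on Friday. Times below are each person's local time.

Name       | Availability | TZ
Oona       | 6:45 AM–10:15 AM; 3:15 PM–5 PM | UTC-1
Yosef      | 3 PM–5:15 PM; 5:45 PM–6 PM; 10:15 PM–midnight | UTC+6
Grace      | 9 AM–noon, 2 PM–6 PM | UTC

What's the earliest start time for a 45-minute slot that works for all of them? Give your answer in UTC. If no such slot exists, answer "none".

09:00

Oona in UTC: 07:45-11:15, 16:15-18:00 (add 1h to convert from UTC-1).
Yosef in UTC: 09:00-11:15, 11:45-12:00, 16:15-18:00 (subtract 6h to convert from UTC+6).
Grace in UTC: 09:00-12:00, 14:00-18:00.
Oona ∩ Yosef: 09:00-11:15, 16:15-18:00.
Oona ∩ Yosef ∩ Grace: 09:00-11:15, 16:15-18:00.
The first common window of at least 45 minutes is 09:00-11:15, so the earliest start is 09:00.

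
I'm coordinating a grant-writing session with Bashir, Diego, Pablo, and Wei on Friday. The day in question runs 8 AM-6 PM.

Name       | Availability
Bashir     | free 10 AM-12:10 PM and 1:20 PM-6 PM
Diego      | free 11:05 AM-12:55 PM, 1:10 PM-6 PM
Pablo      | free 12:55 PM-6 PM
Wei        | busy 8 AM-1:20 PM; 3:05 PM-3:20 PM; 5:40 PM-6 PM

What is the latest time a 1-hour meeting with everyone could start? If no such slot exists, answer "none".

16:40

Bashir free: 10:00-12:10, 13:20-18:00.
Diego free: 11:05-12:55, 13:10-18:00.
Pablo free: 12:55-18:00.
Wei free: 13:20-15:05, 15:20-17:40 (invert busy blocks within the working day).
Bashir ∩ Diego: 11:05-12:10, 13:20-18:00.
Bashir ∩ Diego ∩ Pablo: 13:20-18:00.
Bashir ∩ Diego ∩ Pablo ∩ Wei: 13:20-15:05, 15:20-17:40.
The last common window of at least 60 minutes is 15:20-17:40; a 60-minute meeting can start as late as 16:40 and still end by 17:40.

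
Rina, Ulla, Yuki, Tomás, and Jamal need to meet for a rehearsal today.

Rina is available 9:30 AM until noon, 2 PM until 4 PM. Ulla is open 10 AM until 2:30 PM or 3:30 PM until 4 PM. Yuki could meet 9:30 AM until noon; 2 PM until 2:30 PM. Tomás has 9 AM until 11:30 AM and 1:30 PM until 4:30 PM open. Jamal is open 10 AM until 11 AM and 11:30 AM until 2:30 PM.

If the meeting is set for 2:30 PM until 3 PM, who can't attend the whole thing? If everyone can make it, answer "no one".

Rina: free for 14:30-15:00. Ulla: not fully free for 14:30-15:00. Yuki: not fully free for 14:30-15:00. Tomás: free for 14:30-15:00. Jamal: not fully free for 14:30-15:00.

Jamal, Ulla, Yuki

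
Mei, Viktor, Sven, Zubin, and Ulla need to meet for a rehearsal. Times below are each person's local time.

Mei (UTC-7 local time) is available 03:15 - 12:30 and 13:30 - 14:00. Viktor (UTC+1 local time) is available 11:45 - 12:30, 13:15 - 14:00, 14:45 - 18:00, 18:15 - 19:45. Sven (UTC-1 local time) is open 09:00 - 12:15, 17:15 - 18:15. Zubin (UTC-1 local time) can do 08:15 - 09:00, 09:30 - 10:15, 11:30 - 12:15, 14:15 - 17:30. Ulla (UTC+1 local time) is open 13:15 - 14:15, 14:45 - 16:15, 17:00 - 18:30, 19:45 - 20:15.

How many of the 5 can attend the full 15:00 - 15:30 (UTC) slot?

Mei in UTC: 10:15-19:30, 20:30-21:00 (add 7h to convert from UTC-7).
Viktor in UTC: 10:45-11:30, 12:15-13:00, 13:45-17:00, 17:15-18:45 (subtract 1h to convert from UTC+1).
Sven in UTC: 10:00-13:15, 18:15-19:15 (add 1h to convert from UTC-1).
Zubin in UTC: 09:15-10:00, 10:30-11:15, 12:30-13:15, 15:15-18:30 (add 1h to convert from UTC-1).
Ulla in UTC: 12:15-13:15, 13:45-15:15, 16:00-17:30, 18:45-19:15 (subtract 1h to convert from UTC+1).
Mei and Viktor can make the full 15:00-15:30 slot — that's 2.

2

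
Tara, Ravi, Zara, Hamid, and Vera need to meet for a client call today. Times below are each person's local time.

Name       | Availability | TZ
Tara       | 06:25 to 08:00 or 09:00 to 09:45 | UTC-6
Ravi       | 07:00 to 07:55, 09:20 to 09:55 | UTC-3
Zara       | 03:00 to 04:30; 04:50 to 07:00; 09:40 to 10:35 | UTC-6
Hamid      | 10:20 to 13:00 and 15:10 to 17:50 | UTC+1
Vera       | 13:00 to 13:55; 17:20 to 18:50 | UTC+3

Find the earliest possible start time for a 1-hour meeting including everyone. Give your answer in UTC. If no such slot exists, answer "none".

Tara in UTC: 12:25-14:00, 15:00-15:45 (add 6h to convert from UTC-6).
Ravi in UTC: 10:00-10:55, 12:20-12:55 (add 3h to convert from UTC-3).
Zara in UTC: 09:00-10:30, 10:50-13:00, 15:40-16:35 (add 6h to convert from UTC-6).
Hamid in UTC: 09:20-12:00, 14:10-16:50 (subtract 1h to convert from UTC+1).
Vera in UTC: 10:00-10:55, 14:20-15:50 (subtract 3h to convert from UTC+3).
Tara ∩ Ravi: 12:25-12:55.
Tara ∩ Ravi ∩ Zara: 12:25-12:55.
Tara ∩ Ravi ∩ Zara ∩ Hamid: ∅.
Tara ∩ Ravi ∩ Zara ∩ Hamid ∩ Vera: ∅.
There is no time when everyone is free.
No common window is at least 60 minutes long.

none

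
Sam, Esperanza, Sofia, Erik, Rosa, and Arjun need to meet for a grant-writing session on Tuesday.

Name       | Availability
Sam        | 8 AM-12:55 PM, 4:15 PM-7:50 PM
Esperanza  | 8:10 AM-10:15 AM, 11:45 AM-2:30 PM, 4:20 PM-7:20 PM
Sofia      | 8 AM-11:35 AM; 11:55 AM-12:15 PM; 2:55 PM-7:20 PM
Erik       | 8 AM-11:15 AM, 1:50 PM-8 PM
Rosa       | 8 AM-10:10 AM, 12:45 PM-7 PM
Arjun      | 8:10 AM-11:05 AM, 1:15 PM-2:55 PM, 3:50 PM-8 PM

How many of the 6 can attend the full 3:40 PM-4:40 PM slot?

Sofia, Erik, and Rosa can make the full 15:40-16:40 slot — that's 3.

3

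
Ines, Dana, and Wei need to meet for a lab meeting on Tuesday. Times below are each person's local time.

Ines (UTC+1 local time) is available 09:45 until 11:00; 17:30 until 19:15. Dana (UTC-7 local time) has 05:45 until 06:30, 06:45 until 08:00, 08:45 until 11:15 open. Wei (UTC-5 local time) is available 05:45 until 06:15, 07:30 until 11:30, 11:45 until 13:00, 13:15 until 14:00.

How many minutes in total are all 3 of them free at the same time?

75

Ines in UTC: 08:45-10:00, 16:30-18:15 (subtract 1h to convert from UTC+1).
Dana in UTC: 12:45-13:30, 13:45-15:00, 15:45-18:15 (add 7h to convert from UTC-7).
Wei in UTC: 10:45-11:15, 12:30-16:30, 16:45-18:00, 18:15-19:00 (add 5h to convert from UTC-5).
Ines ∩ Dana: 16:30-18:15.
Ines ∩ Dana ∩ Wei: 16:45-18:00.
Those are the intersection windows.
That's a single block of 75 minutes.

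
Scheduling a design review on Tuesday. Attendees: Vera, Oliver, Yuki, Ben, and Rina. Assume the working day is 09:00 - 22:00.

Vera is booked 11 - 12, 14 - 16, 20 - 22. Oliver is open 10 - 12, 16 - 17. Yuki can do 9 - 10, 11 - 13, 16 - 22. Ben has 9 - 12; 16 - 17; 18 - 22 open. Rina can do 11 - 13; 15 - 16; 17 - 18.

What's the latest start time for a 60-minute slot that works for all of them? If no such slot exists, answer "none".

none

Vera free: 09:00-11:00, 12:00-14:00, 16:00-20:00 (invert busy blocks within the working day).
Oliver free: 10:00-12:00, 16:00-17:00.
Yuki free: 09:00-10:00, 11:00-13:00, 16:00-22:00.
Ben free: 09:00-12:00, 16:00-17:00, 18:00-22:00.
Rina free: 11:00-13:00, 15:00-16:00, 17:00-18:00.
Vera ∩ Oliver: 10:00-11:00, 16:00-17:00.
Vera ∩ Oliver ∩ Yuki: 16:00-17:00.
Vera ∩ Oliver ∩ Yuki ∩ Ben: 16:00-17:00.
Vera ∩ Oliver ∩ Yuki ∩ Ben ∩ Rina: ∅.
There is no time when everyone is free.
No common window is at least 60 minutes long.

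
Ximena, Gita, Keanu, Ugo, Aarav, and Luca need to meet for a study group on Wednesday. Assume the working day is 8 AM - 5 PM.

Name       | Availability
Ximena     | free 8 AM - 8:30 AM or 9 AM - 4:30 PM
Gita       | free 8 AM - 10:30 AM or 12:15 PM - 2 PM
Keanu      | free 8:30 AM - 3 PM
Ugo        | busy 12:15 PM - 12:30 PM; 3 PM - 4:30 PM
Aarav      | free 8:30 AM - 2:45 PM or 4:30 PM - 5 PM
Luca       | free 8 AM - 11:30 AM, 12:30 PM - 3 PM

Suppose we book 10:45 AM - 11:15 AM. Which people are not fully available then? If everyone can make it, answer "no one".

Ximena free: 08:00-08:30, 09:00-16:30.
Gita free: 08:00-10:30, 12:15-14:00.
Keanu free: 08:30-15:00.
Ugo free: 08:00-12:15, 12:30-15:00, 16:30-17:00 (invert busy blocks within the working day).
Aarav free: 08:30-14:45, 16:30-17:00.
Luca free: 08:00-11:30, 12:30-15:00.
Ximena: free for 10:45-11:15. Gita: not fully free for 10:45-11:15. Keanu: free for 10:45-11:15. Ugo: free for 10:45-11:15. Aarav: free for 10:45-11:15. Luca: free for 10:45-11:15.

Gita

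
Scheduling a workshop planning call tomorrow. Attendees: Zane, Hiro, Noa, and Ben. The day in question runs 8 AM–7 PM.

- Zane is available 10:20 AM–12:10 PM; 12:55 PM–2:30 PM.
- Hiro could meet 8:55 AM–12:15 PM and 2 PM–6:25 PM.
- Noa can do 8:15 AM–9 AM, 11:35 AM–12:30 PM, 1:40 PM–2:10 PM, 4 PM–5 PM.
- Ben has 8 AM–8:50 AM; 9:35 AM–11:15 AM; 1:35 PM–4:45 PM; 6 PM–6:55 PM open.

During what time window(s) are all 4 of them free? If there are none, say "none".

Zane ∩ Hiro: 10:20-12:10, 14:00-14:30.
Zane ∩ Hiro ∩ Noa: 11:35-12:10, 14:00-14:10.
Zane ∩ Hiro ∩ Noa ∩ Ben: 14:00-14:10.

14:00-14:10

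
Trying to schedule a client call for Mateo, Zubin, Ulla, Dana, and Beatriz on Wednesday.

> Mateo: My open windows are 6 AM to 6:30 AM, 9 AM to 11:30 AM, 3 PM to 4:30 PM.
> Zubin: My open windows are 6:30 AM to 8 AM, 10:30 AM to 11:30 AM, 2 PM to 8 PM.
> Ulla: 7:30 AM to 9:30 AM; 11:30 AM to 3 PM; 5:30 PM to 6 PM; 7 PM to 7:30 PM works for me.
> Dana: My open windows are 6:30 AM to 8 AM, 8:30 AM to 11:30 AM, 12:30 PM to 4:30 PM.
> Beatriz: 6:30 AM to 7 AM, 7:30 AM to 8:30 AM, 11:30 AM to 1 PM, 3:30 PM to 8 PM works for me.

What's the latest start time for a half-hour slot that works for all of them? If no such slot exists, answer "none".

none

Mateo ∩ Zubin: 10:30-11:30, 15:00-16:30.
Mateo ∩ Zubin ∩ Ulla: ∅.
Mateo ∩ Zubin ∩ Ulla ∩ Dana: ∅.
Mateo ∩ Zubin ∩ Ulla ∩ Dana ∩ Beatriz: ∅.
There is no time when everyone is free.
No common window is at least 30 minutes long.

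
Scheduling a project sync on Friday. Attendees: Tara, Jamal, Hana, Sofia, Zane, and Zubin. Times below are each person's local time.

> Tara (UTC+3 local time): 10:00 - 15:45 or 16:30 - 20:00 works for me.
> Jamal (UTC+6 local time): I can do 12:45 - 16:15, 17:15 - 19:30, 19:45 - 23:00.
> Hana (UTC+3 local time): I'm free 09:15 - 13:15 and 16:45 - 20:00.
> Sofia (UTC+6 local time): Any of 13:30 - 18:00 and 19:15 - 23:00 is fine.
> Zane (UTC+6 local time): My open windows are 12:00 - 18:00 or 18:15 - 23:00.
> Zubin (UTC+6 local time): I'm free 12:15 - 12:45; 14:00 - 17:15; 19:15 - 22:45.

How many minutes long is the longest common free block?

Tara in UTC: 07:00-12:45, 13:30-17:00 (subtract 3h to convert from UTC+3).
Jamal in UTC: 06:45-10:15, 11:15-13:30, 13:45-17:00 (subtract 6h to convert from UTC+6).
Hana in UTC: 06:15-10:15, 13:45-17:00 (subtract 3h to convert from UTC+3).
Sofia in UTC: 07:30-12:00, 13:15-17:00 (subtract 6h to convert from UTC+6).
Zane in UTC: 06:00-12:00, 12:15-17:00 (subtract 6h to convert from UTC+6).
Zubin in UTC: 06:15-06:45, 08:00-11:15, 13:15-16:45 (subtract 6h to convert from UTC+6).
Tara ∩ Jamal: 07:00-10:15, 11:15-12:45, 13:45-17:00.
Tara ∩ Jamal ∩ Hana: 07:00-10:15, 13:45-17:00.
Tara ∩ Jamal ∩ Hana ∩ Sofia: 07:30-10:15, 13:45-17:00.
Tara ∩ Jamal ∩ Hana ∩ Sofia ∩ Zane: 07:30-10:15, 13:45-17:00.
Tara ∩ Jamal ∩ Hana ∩ Sofia ∩ Zane ∩ Zubin: 08:00-10:15, 13:45-16:45.
The longest is 13:45-16:45 at 180 minutes.

180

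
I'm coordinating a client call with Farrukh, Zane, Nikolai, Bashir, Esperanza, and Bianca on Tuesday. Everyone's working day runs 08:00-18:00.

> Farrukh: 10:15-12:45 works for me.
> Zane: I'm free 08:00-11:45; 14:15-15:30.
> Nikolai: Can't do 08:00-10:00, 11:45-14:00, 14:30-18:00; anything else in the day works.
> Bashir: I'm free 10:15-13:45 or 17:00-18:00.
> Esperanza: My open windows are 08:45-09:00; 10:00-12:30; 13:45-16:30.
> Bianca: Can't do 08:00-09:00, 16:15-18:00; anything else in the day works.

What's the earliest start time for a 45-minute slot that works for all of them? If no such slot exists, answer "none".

10:15

Farrukh free: 10:15-12:45.
Zane free: 08:00-11:45, 14:15-15:30.
Nikolai free: 10:00-11:45, 14:00-14:30 (invert busy blocks within the working day).
Bashir free: 10:15-13:45, 17:00-18:00.
Esperanza free: 08:45-09:00, 10:00-12:30, 13:45-16:30.
Bianca free: 09:00-16:15 (invert busy blocks within the working day).
Farrukh ∩ Zane: 10:15-11:45.
Farrukh ∩ Zane ∩ Nikolai: 10:15-11:45.
Farrukh ∩ Zane ∩ Nikolai ∩ Bashir: 10:15-11:45.
Farrukh ∩ Zane ∩ Nikolai ∩ Bashir ∩ Esperanza: 10:15-11:45.
Farrukh ∩ Zane ∩ Nikolai ∩ Bashir ∩ Esperanza ∩ Bianca: 10:15-11:45.
The first common window of at least 45 minutes is 10:15-11:45, so the earliest start is 10:15.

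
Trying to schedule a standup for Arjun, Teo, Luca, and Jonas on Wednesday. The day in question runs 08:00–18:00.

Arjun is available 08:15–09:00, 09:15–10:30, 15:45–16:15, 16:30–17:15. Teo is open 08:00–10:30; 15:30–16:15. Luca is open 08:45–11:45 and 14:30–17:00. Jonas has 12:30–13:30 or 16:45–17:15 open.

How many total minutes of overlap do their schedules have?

Arjun ∩ Teo: 08:15-09:00, 09:15-10:30, 15:45-16:15.
Arjun ∩ Teo ∩ Luca: 08:45-09:00, 09:15-10:30, 15:45-16:15.
Arjun ∩ Teo ∩ Luca ∩ Jonas: ∅.
There is no time when everyone is free.
There is no common window, so the total is 0 minutes.

0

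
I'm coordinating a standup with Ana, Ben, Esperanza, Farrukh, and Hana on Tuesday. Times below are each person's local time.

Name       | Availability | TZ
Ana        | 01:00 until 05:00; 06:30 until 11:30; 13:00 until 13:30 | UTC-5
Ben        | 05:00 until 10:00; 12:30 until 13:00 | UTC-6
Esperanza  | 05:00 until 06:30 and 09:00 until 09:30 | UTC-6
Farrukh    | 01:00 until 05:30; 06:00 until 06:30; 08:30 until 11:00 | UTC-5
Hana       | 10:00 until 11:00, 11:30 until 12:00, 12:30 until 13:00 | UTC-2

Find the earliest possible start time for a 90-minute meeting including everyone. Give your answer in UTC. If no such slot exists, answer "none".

Ana in UTC: 06:00-10:00, 11:30-16:30, 18:00-18:30 (add 5h to convert from UTC-5).
Ben in UTC: 11:00-16:00, 18:30-19:00 (add 6h to convert from UTC-6).
Esperanza in UTC: 11:00-12:30, 15:00-15:30 (add 6h to convert from UTC-6).
Farrukh in UTC: 06:00-10:30, 11:00-11:30, 13:30-16:00 (add 5h to convert from UTC-5).
Hana in UTC: 12:00-13:00, 13:30-14:00, 14:30-15:00 (add 2h to convert from UTC-2).
Ana ∩ Ben: 11:30-16:00.
Ana ∩ Ben ∩ Esperanza: 11:30-12:30, 15:00-15:30.
Ana ∩ Ben ∩ Esperanza ∩ Farrukh: 15:00-15:30.
Ana ∩ Ben ∩ Esperanza ∩ Farrukh ∩ Hana: ∅.
There is no time when everyone is free.
No common window is at least 90 minutes long.

none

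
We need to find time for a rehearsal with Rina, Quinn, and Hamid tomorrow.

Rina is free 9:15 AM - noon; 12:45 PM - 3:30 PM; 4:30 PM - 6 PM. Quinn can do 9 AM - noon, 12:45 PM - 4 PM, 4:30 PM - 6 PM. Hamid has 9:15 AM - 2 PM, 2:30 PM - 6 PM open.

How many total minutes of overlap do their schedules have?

390

Rina ∩ Quinn: 09:15-12:00, 12:45-15:30, 16:30-18:00.
Rina ∩ Quinn ∩ Hamid: 09:15-12:00, 12:45-14:00, 14:30-15:30, 16:30-18:00.
Summing the common windows: 165 + 75 + 60 + 90 = 390 minutes.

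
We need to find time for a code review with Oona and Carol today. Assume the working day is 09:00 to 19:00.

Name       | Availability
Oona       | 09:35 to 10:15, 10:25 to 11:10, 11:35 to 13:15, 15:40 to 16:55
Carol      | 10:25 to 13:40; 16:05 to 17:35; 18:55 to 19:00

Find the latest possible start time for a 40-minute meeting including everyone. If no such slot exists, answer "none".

Oona ∩ Carol: 10:25-11:10, 11:35-13:15, 16:05-16:55.
The last common window of at least 40 minutes is 16:05-16:55; a 40-minute meeting can start as late as 16:15 and still end by 16:55.

16:15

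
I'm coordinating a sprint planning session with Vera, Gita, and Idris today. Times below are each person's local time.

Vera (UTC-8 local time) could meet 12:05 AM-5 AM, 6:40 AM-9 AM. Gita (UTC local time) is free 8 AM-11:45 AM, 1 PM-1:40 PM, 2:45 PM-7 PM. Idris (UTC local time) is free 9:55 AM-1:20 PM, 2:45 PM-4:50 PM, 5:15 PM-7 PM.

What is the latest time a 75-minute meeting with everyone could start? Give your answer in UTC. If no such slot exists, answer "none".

Vera in UTC: 08:05-13:00, 14:40-17:00 (add 8h to convert from UTC-8).
Gita in UTC: 08:00-11:45, 13:00-13:40, 14:45-19:00.
Idris in UTC: 09:55-13:20, 14:45-16:50, 17:15-19:00.
Vera ∩ Gita: 08:05-11:45, 14:45-17:00.
Vera ∩ Gita ∩ Idris: 09:55-11:45, 14:45-16:50.
The last common window of at least 75 minutes is 14:45-16:50; a 75-minute meeting can start as late as 15:35 and still end by 16:50.

15:35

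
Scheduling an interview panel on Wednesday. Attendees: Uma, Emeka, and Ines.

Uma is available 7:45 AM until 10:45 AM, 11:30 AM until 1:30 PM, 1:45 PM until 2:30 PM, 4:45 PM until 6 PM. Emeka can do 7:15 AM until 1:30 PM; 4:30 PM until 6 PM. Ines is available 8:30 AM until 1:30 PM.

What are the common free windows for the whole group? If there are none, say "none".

08:30-10:45, 11:30-13:30

Uma ∩ Emeka: 07:45-10:45, 11:30-13:30, 16:45-18:00.
Uma ∩ Emeka ∩ Ines: 08:30-10:45, 11:30-13:30.
So the common availability across everyone is 08:30-10:45, 11:30-13:30.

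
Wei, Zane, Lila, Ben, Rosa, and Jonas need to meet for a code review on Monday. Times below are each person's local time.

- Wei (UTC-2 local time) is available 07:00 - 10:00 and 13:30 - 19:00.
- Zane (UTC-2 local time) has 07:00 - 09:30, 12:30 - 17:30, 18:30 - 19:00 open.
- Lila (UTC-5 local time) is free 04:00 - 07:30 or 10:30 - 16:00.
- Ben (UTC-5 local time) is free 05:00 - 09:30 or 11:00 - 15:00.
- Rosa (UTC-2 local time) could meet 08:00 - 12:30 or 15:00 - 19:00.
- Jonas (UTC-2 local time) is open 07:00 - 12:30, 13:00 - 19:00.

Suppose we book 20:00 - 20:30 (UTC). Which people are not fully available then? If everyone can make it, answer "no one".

Wei in UTC: 09:00-12:00, 15:30-21:00 (add 2h to convert from UTC-2).
Zane in UTC: 09:00-11:30, 14:30-19:30, 20:30-21:00 (add 2h to convert from UTC-2).
Lila in UTC: 09:00-12:30, 15:30-21:00 (add 5h to convert from UTC-5).
Ben in UTC: 10:00-14:30, 16:00-20:00 (add 5h to convert from UTC-5).
Rosa in UTC: 10:00-14:30, 17:00-21:00 (add 2h to convert from UTC-2).
Jonas in UTC: 09:00-14:30, 15:00-21:00 (add 2h to convert from UTC-2).
Wei: free for 20:00-20:30. Zane: not fully free for 20:00-20:30. Lila: free for 20:00-20:30. Ben: not fully free for 20:00-20:30. Rosa: free for 20:00-20:30. Jonas: free for 20:00-20:30.

Ben, Zane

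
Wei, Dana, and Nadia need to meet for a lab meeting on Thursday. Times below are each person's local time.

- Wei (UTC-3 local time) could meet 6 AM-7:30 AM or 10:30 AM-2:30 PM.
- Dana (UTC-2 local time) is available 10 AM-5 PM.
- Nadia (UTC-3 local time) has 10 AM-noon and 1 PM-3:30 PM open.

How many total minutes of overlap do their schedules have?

180

Wei in UTC: 09:00-10:30, 13:30-17:30 (add 3h to convert from UTC-3).
Dana in UTC: 12:00-19:00 (add 2h to convert from UTC-2).
Nadia in UTC: 13:00-15:00, 16:00-18:30 (add 3h to convert from UTC-3).
Wei ∩ Dana: 13:30-17:30.
Wei ∩ Dana ∩ Nadia: 13:30-15:00, 16:00-17:30.
So the common availability across everyone is 13:30-15:00, 16:00-17:30.
Summing the common windows: 90 + 90 = 180 minutes.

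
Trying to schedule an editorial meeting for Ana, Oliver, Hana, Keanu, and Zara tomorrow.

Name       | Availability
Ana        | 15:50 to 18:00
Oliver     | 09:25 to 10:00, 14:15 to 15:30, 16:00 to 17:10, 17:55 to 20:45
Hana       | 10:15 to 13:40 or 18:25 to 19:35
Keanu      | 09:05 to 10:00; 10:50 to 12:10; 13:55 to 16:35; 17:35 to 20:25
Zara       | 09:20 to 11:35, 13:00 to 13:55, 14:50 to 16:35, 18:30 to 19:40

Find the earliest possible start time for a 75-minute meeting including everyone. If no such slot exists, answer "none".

none

Ana ∩ Oliver: 16:00-17:10, 17:55-18:00.
Ana ∩ Oliver ∩ Hana: ∅.
Ana ∩ Oliver ∩ Hana ∩ Keanu: ∅.
Ana ∩ Oliver ∩ Hana ∩ Keanu ∩ Zara: ∅.
There is no time when everyone is free.
No common window is at least 75 minutes long.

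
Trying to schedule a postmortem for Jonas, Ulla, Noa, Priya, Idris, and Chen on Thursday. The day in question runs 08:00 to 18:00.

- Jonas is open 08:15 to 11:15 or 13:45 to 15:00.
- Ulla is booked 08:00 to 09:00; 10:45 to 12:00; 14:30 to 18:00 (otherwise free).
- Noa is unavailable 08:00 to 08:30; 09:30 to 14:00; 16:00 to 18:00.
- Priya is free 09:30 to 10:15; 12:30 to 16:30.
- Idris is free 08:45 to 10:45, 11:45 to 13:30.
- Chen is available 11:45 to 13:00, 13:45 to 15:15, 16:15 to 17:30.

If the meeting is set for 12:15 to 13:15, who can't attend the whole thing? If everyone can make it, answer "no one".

Jonas free: 08:15-11:15, 13:45-15:00.
Ulla free: 09:00-10:45, 12:00-14:30 (invert busy blocks within the working day).
Noa free: 08:30-09:30, 14:00-16:00 (invert busy blocks within the working day).
Priya free: 09:30-10:15, 12:30-16:30.
Idris free: 08:45-10:45, 11:45-13:30.
Chen free: 11:45-13:00, 13:45-15:15, 16:15-17:30.
Jonas: not fully free for 12:15-13:15. Ulla: free for 12:15-13:15. Noa: not fully free for 12:15-13:15. Priya: not fully free for 12:15-13:15. Idris: free for 12:15-13:15. Chen: not fully free for 12:15-13:15.

Chen, Jonas, Noa, Priya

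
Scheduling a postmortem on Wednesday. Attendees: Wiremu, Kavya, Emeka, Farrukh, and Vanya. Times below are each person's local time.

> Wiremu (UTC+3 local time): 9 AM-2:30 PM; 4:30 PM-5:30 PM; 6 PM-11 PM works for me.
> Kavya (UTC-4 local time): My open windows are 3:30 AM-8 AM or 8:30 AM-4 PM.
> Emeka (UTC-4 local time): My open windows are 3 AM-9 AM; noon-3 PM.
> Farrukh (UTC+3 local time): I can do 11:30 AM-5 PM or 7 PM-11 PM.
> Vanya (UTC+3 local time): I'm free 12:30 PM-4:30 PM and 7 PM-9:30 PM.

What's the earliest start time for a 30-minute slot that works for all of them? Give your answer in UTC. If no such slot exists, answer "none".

Wiremu in UTC: 06:00-11:30, 13:30-14:30, 15:00-20:00 (subtract 3h to convert from UTC+3).
Kavya in UTC: 07:30-12:00, 12:30-20:00 (add 4h to convert from UTC-4).
Emeka in UTC: 07:00-13:00, 16:00-19:00 (add 4h to convert from UTC-4).
Farrukh in UTC: 08:30-14:00, 16:00-20:00 (subtract 3h to convert from UTC+3).
Vanya in UTC: 09:30-13:30, 16:00-18:30 (subtract 3h to convert from UTC+3).
Wiremu ∩ Kavya: 07:30-11:30, 13:30-14:30, 15:00-20:00.
Wiremu ∩ Kavya ∩ Emeka: 07:30-11:30, 16:00-19:00.
Wiremu ∩ Kavya ∩ Emeka ∩ Farrukh: 08:30-11:30, 16:00-19:00.
Wiremu ∩ Kavya ∩ Emeka ∩ Farrukh ∩ Vanya: 09:30-11:30, 16:00-18:30.
So the common availability across everyone is 09:30-11:30, 16:00-18:30.
The first common window of at least 30 minutes is 09:30-11:30, so the earliest start is 09:30.

09:30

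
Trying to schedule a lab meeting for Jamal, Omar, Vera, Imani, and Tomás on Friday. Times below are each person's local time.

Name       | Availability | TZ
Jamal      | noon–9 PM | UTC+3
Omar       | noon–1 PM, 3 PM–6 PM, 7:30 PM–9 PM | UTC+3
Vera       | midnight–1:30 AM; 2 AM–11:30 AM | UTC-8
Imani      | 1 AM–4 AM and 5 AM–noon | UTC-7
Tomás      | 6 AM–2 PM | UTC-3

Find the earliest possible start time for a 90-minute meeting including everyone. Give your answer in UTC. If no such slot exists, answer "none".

12:00

Jamal in UTC: 09:00-18:00 (subtract 3h to convert from UTC+3).
Omar in UTC: 09:00-10:00, 12:00-15:00, 16:30-18:00 (subtract 3h to convert from UTC+3).
Vera in UTC: 08:00-09:30, 10:00-19:30 (add 8h to convert from UTC-8).
Imani in UTC: 08:00-11:00, 12:00-19:00 (add 7h to convert from UTC-7).
Tomás in UTC: 09:00-17:00 (add 3h to convert from UTC-3).
Jamal ∩ Omar: 09:00-10:00, 12:00-15:00, 16:30-18:00.
Jamal ∩ Omar ∩ Vera: 09:00-09:30, 12:00-15:00, 16:30-18:00.
Jamal ∩ Omar ∩ Vera ∩ Imani: 09:00-09:30, 12:00-15:00, 16:30-18:00.
Jamal ∩ Omar ∩ Vera ∩ Imani ∩ Tomás: 09:00-09:30, 12:00-15:00, 16:30-17:00.
The first common window of at least 90 minutes is 12:00-15:00, so the earliest start is 12:00.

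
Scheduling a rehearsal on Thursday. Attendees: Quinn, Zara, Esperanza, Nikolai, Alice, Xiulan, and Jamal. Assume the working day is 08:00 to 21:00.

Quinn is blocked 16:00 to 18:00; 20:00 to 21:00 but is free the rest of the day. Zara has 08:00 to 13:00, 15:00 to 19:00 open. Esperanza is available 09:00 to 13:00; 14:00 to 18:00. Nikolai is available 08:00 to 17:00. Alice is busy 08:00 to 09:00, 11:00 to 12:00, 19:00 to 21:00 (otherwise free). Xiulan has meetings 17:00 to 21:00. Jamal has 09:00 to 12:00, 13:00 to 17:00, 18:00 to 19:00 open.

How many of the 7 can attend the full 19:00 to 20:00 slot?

Quinn free: 08:00-16:00, 18:00-20:00 (invert busy blocks within the working day).
Zara free: 08:00-13:00, 15:00-19:00.
Esperanza free: 09:00-13:00, 14:00-18:00.
Nikolai free: 08:00-17:00.
Alice free: 09:00-11:00, 12:00-19:00 (invert busy blocks within the working day).
Xiulan free: 08:00-17:00 (invert busy blocks within the working day).
Jamal free: 09:00-12:00, 13:00-17:00, 18:00-19:00.
Quinn can make the full 19:00-20:00 slot — that's 1.

1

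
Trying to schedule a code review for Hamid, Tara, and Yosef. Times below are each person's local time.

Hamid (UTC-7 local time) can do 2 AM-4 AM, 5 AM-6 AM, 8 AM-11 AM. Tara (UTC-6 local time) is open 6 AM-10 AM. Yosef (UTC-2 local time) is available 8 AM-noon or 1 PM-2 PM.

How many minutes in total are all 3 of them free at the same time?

120

Hamid in UTC: 09:00-11:00, 12:00-13:00, 15:00-18:00 (add 7h to convert from UTC-7).
Tara in UTC: 12:00-16:00 (add 6h to convert from UTC-6).
Yosef in UTC: 10:00-14:00, 15:00-16:00 (add 2h to convert from UTC-2).
Hamid ∩ Tara: 12:00-13:00, 15:00-16:00.
Hamid ∩ Tara ∩ Yosef: 12:00-13:00, 15:00-16:00.
Summing the common windows: 60 + 60 = 120 minutes.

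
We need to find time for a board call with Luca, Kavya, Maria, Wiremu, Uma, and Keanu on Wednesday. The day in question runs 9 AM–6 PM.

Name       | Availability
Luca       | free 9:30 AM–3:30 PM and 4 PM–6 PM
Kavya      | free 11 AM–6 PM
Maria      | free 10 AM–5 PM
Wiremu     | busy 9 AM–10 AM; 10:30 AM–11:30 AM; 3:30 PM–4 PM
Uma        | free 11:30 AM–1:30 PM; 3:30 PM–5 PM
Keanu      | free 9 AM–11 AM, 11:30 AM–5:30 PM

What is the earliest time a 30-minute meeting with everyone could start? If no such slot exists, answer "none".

Luca free: 09:30-15:30, 16:00-18:00.
Kavya free: 11:00-18:00.
Maria free: 10:00-17:00.
Wiremu free: 10:00-10:30, 11:30-15:30, 16:00-18:00 (invert busy blocks within the working day).
Uma free: 11:30-13:30, 15:30-17:00.
Keanu free: 09:00-11:00, 11:30-17:30.
Luca ∩ Kavya: 11:00-15:30, 16:00-18:00.
Luca ∩ Kavya ∩ Maria: 11:00-15:30, 16:00-17:00.
Luca ∩ Kavya ∩ Maria ∩ Wiremu: 11:30-15:30, 16:00-17:00.
Luca ∩ Kavya ∩ Maria ∩ Wiremu ∩ Uma: 11:30-13:30, 16:00-17:00.
Luca ∩ Kavya ∩ Maria ∩ Wiremu ∩ Uma ∩ Keanu: 11:30-13:30, 16:00-17:00.
Those are the intersection windows.
The first common window of at least 30 minutes is 11:30-13:30, so the earliest start is 11:30.

11:30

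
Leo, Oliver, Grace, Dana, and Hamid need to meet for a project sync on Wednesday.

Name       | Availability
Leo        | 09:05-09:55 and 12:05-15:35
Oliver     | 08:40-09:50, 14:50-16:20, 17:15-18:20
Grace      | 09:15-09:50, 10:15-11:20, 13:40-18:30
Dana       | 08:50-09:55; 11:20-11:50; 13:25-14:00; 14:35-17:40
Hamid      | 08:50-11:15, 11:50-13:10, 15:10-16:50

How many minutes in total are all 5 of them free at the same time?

Leo ∩ Oliver: 09:05-09:50, 14:50-15:35.
Leo ∩ Oliver ∩ Grace: 09:15-09:50, 14:50-15:35.
Leo ∩ Oliver ∩ Grace ∩ Dana: 09:15-09:50, 14:50-15:35.
Leo ∩ Oliver ∩ Grace ∩ Dana ∩ Hamid: 09:15-09:50, 15:10-15:35.
So the common availability across everyone is 09:15-09:50, 15:10-15:35.
Summing the common windows: 35 + 25 = 60 minutes.

60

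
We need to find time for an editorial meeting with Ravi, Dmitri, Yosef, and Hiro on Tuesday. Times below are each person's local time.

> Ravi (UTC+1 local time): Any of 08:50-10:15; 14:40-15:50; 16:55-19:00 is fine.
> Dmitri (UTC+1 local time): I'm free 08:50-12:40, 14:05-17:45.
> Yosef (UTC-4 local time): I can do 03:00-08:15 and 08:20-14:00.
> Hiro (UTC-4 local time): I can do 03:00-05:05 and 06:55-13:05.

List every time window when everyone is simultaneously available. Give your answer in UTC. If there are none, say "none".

Ravi in UTC: 07:50-09:15, 13:40-14:50, 15:55-18:00 (subtract 1h to convert from UTC+1).
Dmitri in UTC: 07:50-11:40, 13:05-16:45 (subtract 1h to convert from UTC+1).
Yosef in UTC: 07:00-12:15, 12:20-18:00 (add 4h to convert from UTC-4).
Hiro in UTC: 07:00-09:05, 10:55-17:05 (add 4h to convert from UTC-4).
Ravi ∩ Dmitri: 07:50-09:15, 13:40-14:50, 15:55-16:45.
Ravi ∩ Dmitri ∩ Yosef: 07:50-09:15, 13:40-14:50, 15:55-16:45.
Ravi ∩ Dmitri ∩ Yosef ∩ Hiro: 07:50-09:05, 13:40-14:50, 15:55-16:45.
So the common availability across everyone is 07:50-09:05, 13:40-14:50, 15:55-16:45.

07:50-09:05, 13:40-14:50, 15:55-16:45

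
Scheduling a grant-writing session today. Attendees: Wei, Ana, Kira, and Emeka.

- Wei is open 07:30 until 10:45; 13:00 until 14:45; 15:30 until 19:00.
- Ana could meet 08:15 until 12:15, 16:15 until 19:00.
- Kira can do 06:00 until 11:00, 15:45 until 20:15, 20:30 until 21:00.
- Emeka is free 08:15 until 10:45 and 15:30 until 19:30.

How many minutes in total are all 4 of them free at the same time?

315

Wei ∩ Ana: 08:15-10:45, 16:15-19:00.
Wei ∩ Ana ∩ Kira: 08:15-10:45, 16:15-19:00.
Wei ∩ Ana ∩ Kira ∩ Emeka: 08:15-10:45, 16:15-19:00.
Summing the common windows: 150 + 165 = 315 minutes.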